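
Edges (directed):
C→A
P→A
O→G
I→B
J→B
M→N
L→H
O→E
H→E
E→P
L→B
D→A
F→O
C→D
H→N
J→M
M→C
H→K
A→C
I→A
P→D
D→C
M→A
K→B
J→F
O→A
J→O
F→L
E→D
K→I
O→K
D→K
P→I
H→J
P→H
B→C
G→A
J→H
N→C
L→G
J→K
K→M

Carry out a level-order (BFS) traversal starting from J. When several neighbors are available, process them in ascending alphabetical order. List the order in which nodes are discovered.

Visit J; enqueue B, F, H, K, M, O → queue [B, F, H, K, M, O]
Visit B; enqueue C → queue [F, H, K, M, O, C]
Visit F; enqueue L → queue [H, K, M, O, C, L]
Visit H; enqueue E, N → queue [K, M, O, C, L, E, N]
Visit K; enqueue I → queue [M, O, C, L, E, N, I]
Visit M; enqueue A → queue [O, C, L, E, N, I, A]
Visit O; enqueue G → queue [C, L, E, N, I, A, G]
Visit C; enqueue D → queue [L, E, N, I, A, G, D]
Visit L → queue [E, N, I, A, G, D]
Visit E; enqueue P → queue [N, I, A, G, D, P]
Visit N → queue [I, A, G, D, P]
Visit I → queue [A, G, D, P]
Visit A → queue [G, D, P]
Visit G → queue [D, P]
Visit D → queue [P]
Visit P → queue []

J, B, F, H, K, M, O, C, L, E, N, I, A, G, D, P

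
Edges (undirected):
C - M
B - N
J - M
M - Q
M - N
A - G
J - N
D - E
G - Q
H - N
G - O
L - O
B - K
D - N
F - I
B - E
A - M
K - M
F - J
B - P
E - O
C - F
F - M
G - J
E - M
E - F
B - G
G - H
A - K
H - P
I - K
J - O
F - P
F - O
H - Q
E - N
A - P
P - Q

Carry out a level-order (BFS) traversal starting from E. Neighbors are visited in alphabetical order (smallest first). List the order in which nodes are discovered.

E, B, D, F, M, N, O, G, K, P, C, I, J, A, Q, H, L

Visit E; enqueue B, D, F, M, N, O → queue [B, D, F, M, N, O]
Visit B; enqueue G, K, P → queue [D, F, M, N, O, G, K, P]
Visit D → queue [F, M, N, O, G, K, P]
Visit F; enqueue C, I, J → queue [M, N, O, G, K, P, C, I, J]
Visit M; enqueue A, Q → queue [N, O, G, K, P, C, I, J, A, Q]
Visit N; enqueue H → queue [O, G, K, P, C, I, J, A, Q, H]
Visit O; enqueue L → queue [G, K, P, C, I, J, A, Q, H, L]
Visit G → queue [K, P, C, I, J, A, Q, H, L]
Visit K → queue [P, C, I, J, A, Q, H, L]
Visit P → queue [C, I, J, A, Q, H, L]
Visit C → queue [I, J, A, Q, H, L]
Visit I → queue [J, A, Q, H, L]
Visit J → queue [A, Q, H, L]
Visit A → queue [Q, H, L]
Visit Q → queue [H, L]
Visit H → queue [L]
Visit L → queue []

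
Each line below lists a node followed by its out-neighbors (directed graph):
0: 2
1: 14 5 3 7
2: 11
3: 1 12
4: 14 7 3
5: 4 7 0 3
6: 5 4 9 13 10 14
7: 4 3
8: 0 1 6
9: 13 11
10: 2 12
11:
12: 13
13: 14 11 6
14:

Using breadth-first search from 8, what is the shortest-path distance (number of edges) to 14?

2

Level 0: 8
Level 1: 0, 1, 6
Level 2: 2, 3, 4, 5, 7, 9, 10, 13, 14
Level 3: 11, 12
14 first appears at level 2.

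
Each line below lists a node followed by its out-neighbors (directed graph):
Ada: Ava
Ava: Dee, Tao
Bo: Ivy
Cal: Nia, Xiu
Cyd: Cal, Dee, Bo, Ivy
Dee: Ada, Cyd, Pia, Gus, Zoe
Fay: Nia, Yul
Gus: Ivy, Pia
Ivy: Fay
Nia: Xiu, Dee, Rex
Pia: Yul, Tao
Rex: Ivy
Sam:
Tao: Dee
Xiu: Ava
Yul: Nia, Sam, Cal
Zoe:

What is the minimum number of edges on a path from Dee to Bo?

2

Level 0: Dee
Level 1: Ada, Cyd, Gus, Pia, Zoe
Level 2: Ava, Bo, Cal, Ivy, Tao, Yul
Level 3: Fay, Nia, Sam, Xiu
Level 4: Rex
Bo first appears at level 2.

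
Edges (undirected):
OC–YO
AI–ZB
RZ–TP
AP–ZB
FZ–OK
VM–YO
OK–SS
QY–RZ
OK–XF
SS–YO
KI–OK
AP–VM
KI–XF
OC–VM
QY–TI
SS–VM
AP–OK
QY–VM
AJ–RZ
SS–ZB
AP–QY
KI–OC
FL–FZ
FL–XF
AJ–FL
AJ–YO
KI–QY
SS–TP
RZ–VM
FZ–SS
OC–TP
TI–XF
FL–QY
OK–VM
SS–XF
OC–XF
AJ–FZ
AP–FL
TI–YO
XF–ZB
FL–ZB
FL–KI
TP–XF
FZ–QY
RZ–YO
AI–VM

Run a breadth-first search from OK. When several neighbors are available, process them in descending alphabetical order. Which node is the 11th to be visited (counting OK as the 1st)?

OC

Visit OK; enqueue XF, VM, SS, KI, FZ, AP → queue [XF, VM, SS, KI, FZ, AP]
Visit XF; enqueue ZB, TP, TI, OC, FL → queue [VM, SS, KI, FZ, AP, ZB, TP, TI, OC, FL]
Visit VM; enqueue YO, RZ, QY, AI → queue [SS, KI, FZ, AP, ZB, TP, TI, OC, FL, YO, RZ, QY, AI]
Visit SS → queue [KI, FZ, AP, ZB, TP, TI, OC, FL, YO, RZ, QY, AI]
Visit KI → queue [FZ, AP, ZB, TP, TI, OC, FL, YO, RZ, QY, AI]
Visit FZ; enqueue AJ → queue [AP, ZB, TP, TI, OC, FL, YO, RZ, QY, AI, AJ]
Visit AP → queue [ZB, TP, TI, OC, FL, YO, RZ, QY, AI, AJ]
Visit ZB → queue [TP, TI, OC, FL, YO, RZ, QY, AI, AJ]
Visit TP → queue [TI, OC, FL, YO, RZ, QY, AI, AJ]
Visit TI → queue [OC, FL, YO, RZ, QY, AI, AJ]
Visit OC → queue [FL, YO, RZ, QY, AI, AJ]
Visit FL → queue [YO, RZ, QY, AI, AJ]
Visit YO → queue [RZ, QY, AI, AJ]
Visit RZ → queue [QY, AI, AJ]
Visit QY → queue [AI, AJ]
Visit AI → queue [AJ]
Visit AJ → queue []

Visit order: OK, XF, VM, SS, KI, FZ, AP, ZB, TP, TI, OC, FL, YO, RZ, QY, AI, AJ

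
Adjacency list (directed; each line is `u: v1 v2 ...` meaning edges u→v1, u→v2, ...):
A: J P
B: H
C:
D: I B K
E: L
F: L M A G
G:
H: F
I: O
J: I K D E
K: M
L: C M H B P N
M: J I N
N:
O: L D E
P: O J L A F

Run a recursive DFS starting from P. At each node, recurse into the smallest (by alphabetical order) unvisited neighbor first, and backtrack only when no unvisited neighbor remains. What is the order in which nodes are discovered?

Visit P
P → A
A → J
J → D
D → B
B → H
H → F
F → G
F → L
L → C
L → M
M → I
I → O
O → E
M → N
D → K

P, A, J, D, B, H, F, G, L, C, M, I, O, E, N, K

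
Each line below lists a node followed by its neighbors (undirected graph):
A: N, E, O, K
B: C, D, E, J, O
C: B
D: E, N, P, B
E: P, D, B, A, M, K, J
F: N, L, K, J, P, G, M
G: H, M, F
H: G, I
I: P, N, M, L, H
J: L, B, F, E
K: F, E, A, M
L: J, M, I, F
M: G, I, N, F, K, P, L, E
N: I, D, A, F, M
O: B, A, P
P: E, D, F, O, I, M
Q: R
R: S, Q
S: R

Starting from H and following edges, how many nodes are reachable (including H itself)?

16

BFS from H visits: H, G, I, M, F, P, N, L, K, E, J, D, O, A, B, C
Reachable nodes: 16 of 19 total.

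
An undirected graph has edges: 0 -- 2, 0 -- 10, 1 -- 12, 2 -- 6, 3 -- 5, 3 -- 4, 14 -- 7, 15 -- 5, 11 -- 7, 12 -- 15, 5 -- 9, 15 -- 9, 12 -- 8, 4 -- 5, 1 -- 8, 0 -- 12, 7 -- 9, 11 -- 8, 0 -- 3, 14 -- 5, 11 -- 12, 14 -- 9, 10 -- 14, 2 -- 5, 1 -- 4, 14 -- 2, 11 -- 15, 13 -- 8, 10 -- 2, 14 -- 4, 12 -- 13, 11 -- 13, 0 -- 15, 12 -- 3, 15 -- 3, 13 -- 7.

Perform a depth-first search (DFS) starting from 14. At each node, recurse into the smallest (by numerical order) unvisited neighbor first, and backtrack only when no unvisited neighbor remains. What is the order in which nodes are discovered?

Visit 14
14 → 2
2 → 0
0 → 3
3 → 4
4 → 1
1 → 8
8 → 11
11 → 7
7 → 9
9 → 5
5 → 15
15 → 12
12 → 13
0 → 10
2 → 6

14, 2, 0, 3, 4, 1, 8, 11, 7, 9, 5, 15, 12, 13, 10, 6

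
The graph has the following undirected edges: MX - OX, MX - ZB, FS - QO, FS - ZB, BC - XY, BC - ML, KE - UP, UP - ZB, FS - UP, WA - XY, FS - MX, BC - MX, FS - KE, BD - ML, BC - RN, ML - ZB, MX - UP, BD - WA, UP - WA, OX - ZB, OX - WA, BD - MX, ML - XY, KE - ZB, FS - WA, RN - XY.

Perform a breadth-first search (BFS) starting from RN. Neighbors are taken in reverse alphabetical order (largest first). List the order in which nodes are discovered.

Visit RN; enqueue XY, BC → queue [XY, BC]
Visit XY; enqueue WA, ML → queue [BC, WA, ML]
Visit BC; enqueue MX → queue [WA, ML, MX]
Visit WA; enqueue UP, OX, FS, BD → queue [ML, MX, UP, OX, FS, BD]
Visit ML; enqueue ZB → queue [MX, UP, OX, FS, BD, ZB]
Visit MX → queue [UP, OX, FS, BD, ZB]
Visit UP; enqueue KE → queue [OX, FS, BD, ZB, KE]
Visit OX → queue [FS, BD, ZB, KE]
Visit FS; enqueue QO → queue [BD, ZB, KE, QO]
Visit BD → queue [ZB, KE, QO]
Visit ZB → queue [KE, QO]
Visit KE → queue [QO]
Visit QO → queue []

RN XY BC WA ML MX UP OX FS BD ZB KE QO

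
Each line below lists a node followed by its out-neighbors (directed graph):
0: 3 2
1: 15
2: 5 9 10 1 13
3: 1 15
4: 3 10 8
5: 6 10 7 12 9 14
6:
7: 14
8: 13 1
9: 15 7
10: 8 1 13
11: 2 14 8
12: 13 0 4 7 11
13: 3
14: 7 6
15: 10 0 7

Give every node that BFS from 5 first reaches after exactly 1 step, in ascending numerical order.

Level 0: 5
Level 1: 6, 7, 9, 10, 12, 14
Level 2: 0, 1, 4, 8, 11, 13, 15
Level 3: 2, 3

6, 7, 9, 10, 12, 14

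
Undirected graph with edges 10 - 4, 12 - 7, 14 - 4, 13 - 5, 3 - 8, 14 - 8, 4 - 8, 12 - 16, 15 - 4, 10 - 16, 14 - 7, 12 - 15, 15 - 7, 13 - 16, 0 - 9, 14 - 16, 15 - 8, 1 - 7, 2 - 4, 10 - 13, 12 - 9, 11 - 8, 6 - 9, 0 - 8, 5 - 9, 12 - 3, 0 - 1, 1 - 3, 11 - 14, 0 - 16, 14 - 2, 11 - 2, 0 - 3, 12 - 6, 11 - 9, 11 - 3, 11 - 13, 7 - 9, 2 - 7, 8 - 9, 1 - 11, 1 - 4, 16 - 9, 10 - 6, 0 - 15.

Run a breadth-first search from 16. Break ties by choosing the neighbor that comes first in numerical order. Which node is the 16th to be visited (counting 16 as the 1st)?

Visit 16; enqueue 0, 9, 10, 12, 13, 14 → queue [0, 9, 10, 12, 13, 14]
Visit 0; enqueue 1, 3, 8, 15 → queue [9, 10, 12, 13, 14, 1, 3, 8, 15]
Visit 9; enqueue 5, 6, 7, 11 → queue [10, 12, 13, 14, 1, 3, 8, 15, 5, 6, 7, 11]
Visit 10; enqueue 4 → queue [12, 13, 14, 1, 3, 8, 15, 5, 6, 7, 11, 4]
Visit 12 → queue [13, 14, 1, 3, 8, 15, 5, 6, 7, 11, 4]
Visit 13 → queue [14, 1, 3, 8, 15, 5, 6, 7, 11, 4]
Visit 14; enqueue 2 → queue [1, 3, 8, 15, 5, 6, 7, 11, 4, 2]
Visit 1 → queue [3, 8, 15, 5, 6, 7, 11, 4, 2]
Visit 3 → queue [8, 15, 5, 6, 7, 11, 4, 2]
Visit 8 → queue [15, 5, 6, 7, 11, 4, 2]
Visit 15 → queue [5, 6, 7, 11, 4, 2]
Visit 5 → queue [6, 7, 11, 4, 2]
Visit 6 → queue [7, 11, 4, 2]
Visit 7 → queue [11, 4, 2]
Visit 11 → queue [4, 2]
Visit 4 → queue [2]
Visit 2 → queue []

Visit order: 16, 0, 9, 10, 12, 13, 14, 1, 3, 8, 15, 5, 6, 7, 11, 4, 2

4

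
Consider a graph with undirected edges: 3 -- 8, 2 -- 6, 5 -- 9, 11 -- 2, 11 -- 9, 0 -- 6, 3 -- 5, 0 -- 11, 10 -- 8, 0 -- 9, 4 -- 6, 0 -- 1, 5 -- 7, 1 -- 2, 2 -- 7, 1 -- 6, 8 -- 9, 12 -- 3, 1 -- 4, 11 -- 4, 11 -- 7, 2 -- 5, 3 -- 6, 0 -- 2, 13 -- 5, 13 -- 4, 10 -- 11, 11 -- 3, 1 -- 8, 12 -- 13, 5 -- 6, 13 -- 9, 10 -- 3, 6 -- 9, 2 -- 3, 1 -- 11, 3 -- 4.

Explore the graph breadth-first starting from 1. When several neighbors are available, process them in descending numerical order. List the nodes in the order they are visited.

Visit 1; enqueue 11, 8, 6, 4, 2, 0 → queue [11, 8, 6, 4, 2, 0]
Visit 11; enqueue 10, 9, 7, 3 → queue [8, 6, 4, 2, 0, 10, 9, 7, 3]
Visit 8 → queue [6, 4, 2, 0, 10, 9, 7, 3]
Visit 6; enqueue 5 → queue [4, 2, 0, 10, 9, 7, 3, 5]
Visit 4; enqueue 13 → queue [2, 0, 10, 9, 7, 3, 5, 13]
Visit 2 → queue [0, 10, 9, 7, 3, 5, 13]
Visit 0 → queue [10, 9, 7, 3, 5, 13]
Visit 10 → queue [9, 7, 3, 5, 13]
Visit 9 → queue [7, 3, 5, 13]
Visit 7 → queue [3, 5, 13]
Visit 3; enqueue 12 → queue [5, 13, 12]
Visit 5 → queue [13, 12]
Visit 13 → queue [12]
Visit 12 → queue []

1, 11, 8, 6, 4, 2, 0, 10, 9, 7, 3, 5, 13, 12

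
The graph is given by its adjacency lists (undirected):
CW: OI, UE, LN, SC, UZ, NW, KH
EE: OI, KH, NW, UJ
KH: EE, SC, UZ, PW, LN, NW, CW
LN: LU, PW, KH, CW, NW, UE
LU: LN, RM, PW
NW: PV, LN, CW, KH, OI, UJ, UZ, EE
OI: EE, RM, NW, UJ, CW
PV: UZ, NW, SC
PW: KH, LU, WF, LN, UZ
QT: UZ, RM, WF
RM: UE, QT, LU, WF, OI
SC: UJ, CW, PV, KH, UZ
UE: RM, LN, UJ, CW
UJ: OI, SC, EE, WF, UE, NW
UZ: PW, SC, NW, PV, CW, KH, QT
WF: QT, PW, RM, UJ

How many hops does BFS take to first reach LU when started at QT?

2

Level 0: QT
Level 1: RM, UZ, WF
Level 2: CW, KH, LU, NW, OI, PV, PW, SC, UE, UJ
Level 3: EE, LN
LU first appears at level 2.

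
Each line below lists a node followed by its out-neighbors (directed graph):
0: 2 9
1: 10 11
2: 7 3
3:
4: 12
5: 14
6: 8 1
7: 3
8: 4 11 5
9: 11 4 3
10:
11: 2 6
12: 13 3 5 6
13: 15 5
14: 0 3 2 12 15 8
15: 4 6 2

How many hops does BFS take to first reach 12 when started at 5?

2

Level 0: 5
Level 1: 14
Level 2: 0, 2, 3, 8, 12, 15
Level 3: 4, 6, 7, 9, 11, 13
Level 4: 1
Level 5: 10
12 first appears at level 2.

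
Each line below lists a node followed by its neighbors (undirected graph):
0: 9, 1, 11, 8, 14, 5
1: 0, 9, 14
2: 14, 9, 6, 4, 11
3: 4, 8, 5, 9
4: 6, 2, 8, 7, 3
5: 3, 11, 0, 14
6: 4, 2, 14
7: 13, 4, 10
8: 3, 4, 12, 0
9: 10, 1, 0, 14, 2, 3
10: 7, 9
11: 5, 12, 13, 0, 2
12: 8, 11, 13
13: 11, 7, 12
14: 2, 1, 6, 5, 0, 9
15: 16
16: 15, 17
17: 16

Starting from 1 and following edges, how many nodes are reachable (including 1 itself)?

15

BFS from 1 visits: 1, 0, 9, 14, 11, 8, 5, 10, 2, 3, 6, 12, 13, 4, 7
Reachable nodes: 15 of 18 total.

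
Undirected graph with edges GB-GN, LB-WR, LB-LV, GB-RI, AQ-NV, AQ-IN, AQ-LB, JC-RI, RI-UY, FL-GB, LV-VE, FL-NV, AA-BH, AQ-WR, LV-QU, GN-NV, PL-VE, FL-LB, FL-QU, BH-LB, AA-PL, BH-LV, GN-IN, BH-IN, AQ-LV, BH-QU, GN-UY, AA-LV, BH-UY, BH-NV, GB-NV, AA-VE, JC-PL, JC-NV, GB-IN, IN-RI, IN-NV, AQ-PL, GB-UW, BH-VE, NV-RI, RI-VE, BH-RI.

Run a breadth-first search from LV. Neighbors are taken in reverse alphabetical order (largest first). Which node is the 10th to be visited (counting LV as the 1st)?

FL

Visit LV; enqueue VE, QU, LB, BH, AQ, AA → queue [VE, QU, LB, BH, AQ, AA]
Visit VE; enqueue RI, PL → queue [QU, LB, BH, AQ, AA, RI, PL]
Visit QU; enqueue FL → queue [LB, BH, AQ, AA, RI, PL, FL]
Visit LB; enqueue WR → queue [BH, AQ, AA, RI, PL, FL, WR]
Visit BH; enqueue UY, NV, IN → queue [AQ, AA, RI, PL, FL, WR, UY, NV, IN]
Visit AQ → queue [AA, RI, PL, FL, WR, UY, NV, IN]
Visit AA → queue [RI, PL, FL, WR, UY, NV, IN]
Visit RI; enqueue JC, GB → queue [PL, FL, WR, UY, NV, IN, JC, GB]
Visit PL → queue [FL, WR, UY, NV, IN, JC, GB]
Visit FL → queue [WR, UY, NV, IN, JC, GB]
Visit WR → queue [UY, NV, IN, JC, GB]
Visit UY; enqueue GN → queue [NV, IN, JC, GB, GN]
Visit NV → queue [IN, JC, GB, GN]
Visit IN → queue [JC, GB, GN]
Visit JC → queue [GB, GN]
Visit GB; enqueue UW → queue [GN, UW]
Visit GN → queue [UW]
Visit UW → queue []

Visit order: LV, VE, QU, LB, BH, AQ, AA, RI, PL, FL, WR, UY, NV, IN, JC, GB, GN, UW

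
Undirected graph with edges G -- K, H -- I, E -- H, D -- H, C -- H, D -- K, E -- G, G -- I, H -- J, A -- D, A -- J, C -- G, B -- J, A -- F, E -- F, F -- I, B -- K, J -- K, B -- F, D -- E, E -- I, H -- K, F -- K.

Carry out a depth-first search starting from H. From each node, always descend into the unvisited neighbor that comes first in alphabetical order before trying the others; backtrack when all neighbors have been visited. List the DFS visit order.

Visit H
H → C
C → G
G → E
E → D
D → A
A → F
F → B
B → J
J → K
F → I

H -> C -> G -> E -> D -> A -> F -> B -> J -> K -> I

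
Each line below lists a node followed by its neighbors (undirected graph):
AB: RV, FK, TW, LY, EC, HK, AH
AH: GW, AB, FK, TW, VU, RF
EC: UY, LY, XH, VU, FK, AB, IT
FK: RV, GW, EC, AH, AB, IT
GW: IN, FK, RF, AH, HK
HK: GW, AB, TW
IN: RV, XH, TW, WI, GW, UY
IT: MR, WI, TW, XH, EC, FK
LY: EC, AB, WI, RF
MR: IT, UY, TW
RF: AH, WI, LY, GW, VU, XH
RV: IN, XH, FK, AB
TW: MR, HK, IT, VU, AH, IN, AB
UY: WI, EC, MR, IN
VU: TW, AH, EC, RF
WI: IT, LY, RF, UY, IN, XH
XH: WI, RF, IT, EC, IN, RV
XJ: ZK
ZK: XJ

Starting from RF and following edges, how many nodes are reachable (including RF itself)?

17

BFS from RF visits: RF, AH, WI, LY, GW, VU, XH, AB, FK, TW, IT, UY, IN, EC, HK, RV, MR
Reachable nodes: 17 of 19 total.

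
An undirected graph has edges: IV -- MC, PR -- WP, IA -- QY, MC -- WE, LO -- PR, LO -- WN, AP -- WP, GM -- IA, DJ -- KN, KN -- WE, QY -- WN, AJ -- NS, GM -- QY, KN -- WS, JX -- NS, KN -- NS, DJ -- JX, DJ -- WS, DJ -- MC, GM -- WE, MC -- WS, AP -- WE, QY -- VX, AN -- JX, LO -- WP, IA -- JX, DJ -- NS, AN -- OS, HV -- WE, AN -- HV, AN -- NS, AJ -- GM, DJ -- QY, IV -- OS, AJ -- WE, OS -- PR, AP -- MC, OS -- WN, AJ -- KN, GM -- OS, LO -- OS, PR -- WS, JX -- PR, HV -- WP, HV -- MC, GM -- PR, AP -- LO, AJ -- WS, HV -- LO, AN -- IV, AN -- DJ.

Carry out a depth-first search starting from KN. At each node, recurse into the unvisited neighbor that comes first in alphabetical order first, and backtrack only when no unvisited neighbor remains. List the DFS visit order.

Visit KN
KN → AJ
AJ → GM
GM → IA
IA → JX
JX → AN
AN → DJ
DJ → MC
MC → AP
AP → LO
LO → HV
HV → WE
HV → WP
WP → PR
PR → OS
OS → IV
OS → WN
WN → QY
QY → VX
PR → WS
DJ → NS

KN → AJ → GM → IA → JX → AN → DJ → MC → AP → LO → HV → WE → WP → PR → OS → IV → WN → QY → VX → WS → NS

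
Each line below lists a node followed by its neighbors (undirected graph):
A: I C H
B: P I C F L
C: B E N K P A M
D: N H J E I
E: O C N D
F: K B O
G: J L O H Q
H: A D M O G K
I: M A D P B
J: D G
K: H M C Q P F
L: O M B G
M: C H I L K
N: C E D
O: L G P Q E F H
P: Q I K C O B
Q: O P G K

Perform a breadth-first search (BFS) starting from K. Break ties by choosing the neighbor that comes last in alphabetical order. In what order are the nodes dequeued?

K, Q, P, M, H, F, C, O, G, I, B, L, D, A, N, E, J

Visit K; enqueue Q, P, M, H, F, C → queue [Q, P, M, H, F, C]
Visit Q; enqueue O, G → queue [P, M, H, F, C, O, G]
Visit P; enqueue I, B → queue [M, H, F, C, O, G, I, B]
Visit M; enqueue L → queue [H, F, C, O, G, I, B, L]
Visit H; enqueue D, A → queue [F, C, O, G, I, B, L, D, A]
Visit F → queue [C, O, G, I, B, L, D, A]
Visit C; enqueue N, E → queue [O, G, I, B, L, D, A, N, E]
Visit O → queue [G, I, B, L, D, A, N, E]
Visit G; enqueue J → queue [I, B, L, D, A, N, E, J]
Visit I → queue [B, L, D, A, N, E, J]
Visit B → queue [L, D, A, N, E, J]
Visit L → queue [D, A, N, E, J]
Visit D → queue [A, N, E, J]
Visit A → queue [N, E, J]
Visit N → queue [E, J]
Visit E → queue [J]
Visit J → queue []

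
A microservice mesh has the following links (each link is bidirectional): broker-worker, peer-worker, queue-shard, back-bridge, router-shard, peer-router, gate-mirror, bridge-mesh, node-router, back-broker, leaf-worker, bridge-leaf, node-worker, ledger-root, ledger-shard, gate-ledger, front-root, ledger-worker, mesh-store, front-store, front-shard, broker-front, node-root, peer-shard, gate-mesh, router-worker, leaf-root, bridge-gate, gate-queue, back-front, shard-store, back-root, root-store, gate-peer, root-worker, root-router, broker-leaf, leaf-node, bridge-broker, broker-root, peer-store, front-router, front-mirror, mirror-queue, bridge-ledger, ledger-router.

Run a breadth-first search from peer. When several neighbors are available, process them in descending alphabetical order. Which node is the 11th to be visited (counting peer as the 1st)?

Visit peer; enqueue worker, store, shard, router, gate → queue [worker, store, shard, router, gate]
Visit worker; enqueue root, node, ledger, leaf, broker → queue [store, shard, router, gate, root, node, ledger, leaf, broker]
Visit store; enqueue mesh, front → queue [shard, router, gate, root, node, ledger, leaf, broker, mesh, front]
Visit shard; enqueue queue → queue [router, gate, root, node, ledger, leaf, broker, mesh, front, queue]
Visit router → queue [gate, root, node, ledger, leaf, broker, mesh, front, queue]
Visit gate; enqueue mirror, bridge → queue [root, node, ledger, leaf, broker, mesh, front, queue, mirror, bridge]
Visit root; enqueue back → queue [node, ledger, leaf, broker, mesh, front, queue, mirror, bridge, back]
Visit node → queue [ledger, leaf, broker, mesh, front, queue, mirror, bridge, back]
Visit ledger → queue [leaf, broker, mesh, front, queue, mirror, bridge, back]
Visit leaf → queue [broker, mesh, front, queue, mirror, bridge, back]
Visit broker → queue [mesh, front, queue, mirror, bridge, back]
Visit mesh → queue [front, queue, mirror, bridge, back]
Visit front → queue [queue, mirror, bridge, back]
Visit queue → queue [mirror, bridge, back]
Visit mirror → queue [bridge, back]
Visit bridge → queue [back]
Visit back → queue []

Visit order: peer, worker, store, shard, router, gate, root, node, ledger, leaf, broker, mesh, front, queue, mirror, bridge, back

broker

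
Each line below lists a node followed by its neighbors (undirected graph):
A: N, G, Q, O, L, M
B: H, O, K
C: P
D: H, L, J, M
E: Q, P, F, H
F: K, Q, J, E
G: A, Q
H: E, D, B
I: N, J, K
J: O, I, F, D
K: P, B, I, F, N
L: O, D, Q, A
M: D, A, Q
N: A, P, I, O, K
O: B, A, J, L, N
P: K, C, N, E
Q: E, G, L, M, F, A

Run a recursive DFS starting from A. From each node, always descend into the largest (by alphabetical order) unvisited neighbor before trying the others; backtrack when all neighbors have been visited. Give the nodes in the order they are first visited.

Visit A
A → Q
Q → M
M → D
D → L
L → O
O → N
N → P
P → K
K → I
I → J
J → F
F → E
E → H
H → B
P → C
Q → G

A → Q → M → D → L → O → N → P → K → I → J → F → E → H → B → C → G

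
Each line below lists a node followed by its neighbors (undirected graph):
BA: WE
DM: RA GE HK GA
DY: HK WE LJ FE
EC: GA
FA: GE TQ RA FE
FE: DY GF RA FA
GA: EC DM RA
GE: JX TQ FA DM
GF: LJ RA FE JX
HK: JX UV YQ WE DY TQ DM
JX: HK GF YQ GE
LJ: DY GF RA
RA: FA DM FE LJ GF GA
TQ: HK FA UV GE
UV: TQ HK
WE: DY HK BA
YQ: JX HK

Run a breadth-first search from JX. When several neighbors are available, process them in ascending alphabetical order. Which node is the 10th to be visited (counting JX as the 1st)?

Visit JX; enqueue GE, GF, HK, YQ → queue [GE, GF, HK, YQ]
Visit GE; enqueue DM, FA, TQ → queue [GF, HK, YQ, DM, FA, TQ]
Visit GF; enqueue FE, LJ, RA → queue [HK, YQ, DM, FA, TQ, FE, LJ, RA]
Visit HK; enqueue DY, UV, WE → queue [YQ, DM, FA, TQ, FE, LJ, RA, DY, UV, WE]
Visit YQ → queue [DM, FA, TQ, FE, LJ, RA, DY, UV, WE]
Visit DM; enqueue GA → queue [FA, TQ, FE, LJ, RA, DY, UV, WE, GA]
Visit FA → queue [TQ, FE, LJ, RA, DY, UV, WE, GA]
Visit TQ → queue [FE, LJ, RA, DY, UV, WE, GA]
Visit FE → queue [LJ, RA, DY, UV, WE, GA]
Visit LJ → queue [RA, DY, UV, WE, GA]
Visit RA → queue [DY, UV, WE, GA]
Visit DY → queue [UV, WE, GA]
Visit UV → queue [WE, GA]
Visit WE; enqueue BA → queue [GA, BA]
Visit GA; enqueue EC → queue [BA, EC]
Visit BA → queue [EC]
Visit EC → queue []

Visit order: JX, GE, GF, HK, YQ, DM, FA, TQ, FE, LJ, RA, DY, UV, WE, GA, BA, EC

LJ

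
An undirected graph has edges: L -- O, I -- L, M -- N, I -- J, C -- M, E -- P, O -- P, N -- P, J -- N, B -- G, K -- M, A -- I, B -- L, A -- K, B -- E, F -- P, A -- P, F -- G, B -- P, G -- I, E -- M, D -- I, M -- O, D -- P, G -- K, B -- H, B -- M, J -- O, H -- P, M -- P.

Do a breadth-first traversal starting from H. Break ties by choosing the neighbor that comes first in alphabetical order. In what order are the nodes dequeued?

H → B → P → E → G → L → M → A → D → F → N → O → I → K → C → J

Visit H; enqueue B, P → queue [B, P]
Visit B; enqueue E, G, L, M → queue [P, E, G, L, M]
Visit P; enqueue A, D, F, N, O → queue [E, G, L, M, A, D, F, N, O]
Visit E → queue [G, L, M, A, D, F, N, O]
Visit G; enqueue I, K → queue [L, M, A, D, F, N, O, I, K]
Visit L → queue [M, A, D, F, N, O, I, K]
Visit M; enqueue C → queue [A, D, F, N, O, I, K, C]
Visit A → queue [D, F, N, O, I, K, C]
Visit D → queue [F, N, O, I, K, C]
Visit F → queue [N, O, I, K, C]
Visit N; enqueue J → queue [O, I, K, C, J]
Visit O → queue [I, K, C, J]
Visit I → queue [K, C, J]
Visit K → queue [C, J]
Visit C → queue [J]
Visit J → queue []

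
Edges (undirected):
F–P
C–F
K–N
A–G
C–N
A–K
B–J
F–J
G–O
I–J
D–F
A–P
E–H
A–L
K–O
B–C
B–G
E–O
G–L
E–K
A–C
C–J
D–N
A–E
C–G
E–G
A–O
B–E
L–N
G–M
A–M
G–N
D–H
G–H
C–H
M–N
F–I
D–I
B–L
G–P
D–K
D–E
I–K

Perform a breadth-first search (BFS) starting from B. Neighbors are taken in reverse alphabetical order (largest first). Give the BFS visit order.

Visit B; enqueue L, J, G, E, C → queue [L, J, G, E, C]
Visit L; enqueue N, A → queue [J, G, E, C, N, A]
Visit J; enqueue I, F → queue [G, E, C, N, A, I, F]
Visit G; enqueue P, O, M, H → queue [E, C, N, A, I, F, P, O, M, H]
Visit E; enqueue K, D → queue [C, N, A, I, F, P, O, M, H, K, D]
Visit C → queue [N, A, I, F, P, O, M, H, K, D]
Visit N → queue [A, I, F, P, O, M, H, K, D]
Visit A → queue [I, F, P, O, M, H, K, D]
Visit I → queue [F, P, O, M, H, K, D]
Visit F → queue [P, O, M, H, K, D]
Visit P → queue [O, M, H, K, D]
Visit O → queue [M, H, K, D]
Visit M → queue [H, K, D]
Visit H → queue [K, D]
Visit K → queue [D]
Visit D → queue []

B L J G E C N A I F P O M H K D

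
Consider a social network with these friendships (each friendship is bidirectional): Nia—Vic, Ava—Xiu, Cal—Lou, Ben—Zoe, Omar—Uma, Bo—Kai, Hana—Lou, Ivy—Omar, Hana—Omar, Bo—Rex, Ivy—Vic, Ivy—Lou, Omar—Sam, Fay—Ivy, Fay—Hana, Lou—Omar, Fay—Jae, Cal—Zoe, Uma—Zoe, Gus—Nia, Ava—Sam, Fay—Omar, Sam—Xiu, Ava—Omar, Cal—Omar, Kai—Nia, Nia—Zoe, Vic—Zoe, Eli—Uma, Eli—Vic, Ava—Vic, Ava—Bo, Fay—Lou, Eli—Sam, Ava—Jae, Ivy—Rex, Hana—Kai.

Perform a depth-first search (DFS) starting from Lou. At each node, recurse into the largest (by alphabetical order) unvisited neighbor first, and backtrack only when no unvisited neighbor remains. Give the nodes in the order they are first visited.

Lou, Omar, Uma, Zoe, Vic, Nia, Kai, Hana, Fay, Jae, Ava, Xiu, Sam, Eli, Bo, Rex, Ivy, Gus, Cal, Ben

Visit Lou
Lou → Omar
Omar → Uma
Uma → Zoe
Zoe → Vic
Vic → Nia
Nia → Kai
Kai → Hana
Hana → Fay
Fay → Jae
Jae → Ava
Ava → Xiu
Xiu → Sam
Sam → Eli
Ava → Bo
Bo → Rex
Rex → Ivy
Nia → Gus
Zoe → Cal
Zoe → Ben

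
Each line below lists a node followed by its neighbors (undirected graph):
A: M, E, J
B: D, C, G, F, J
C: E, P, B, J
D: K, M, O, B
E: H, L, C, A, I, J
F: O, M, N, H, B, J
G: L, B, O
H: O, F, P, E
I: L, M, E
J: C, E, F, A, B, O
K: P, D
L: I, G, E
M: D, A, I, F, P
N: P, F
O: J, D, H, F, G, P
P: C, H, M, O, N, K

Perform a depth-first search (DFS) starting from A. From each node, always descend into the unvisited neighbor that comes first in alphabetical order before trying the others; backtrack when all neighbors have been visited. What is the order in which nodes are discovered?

Visit A
A → E
E → C
C → B
B → D
D → K
K → P
P → H
H → F
F → J
J → O
O → G
G → L
L → I
I → M
F → N

A, E, C, B, D, K, P, H, F, J, O, G, L, I, M, N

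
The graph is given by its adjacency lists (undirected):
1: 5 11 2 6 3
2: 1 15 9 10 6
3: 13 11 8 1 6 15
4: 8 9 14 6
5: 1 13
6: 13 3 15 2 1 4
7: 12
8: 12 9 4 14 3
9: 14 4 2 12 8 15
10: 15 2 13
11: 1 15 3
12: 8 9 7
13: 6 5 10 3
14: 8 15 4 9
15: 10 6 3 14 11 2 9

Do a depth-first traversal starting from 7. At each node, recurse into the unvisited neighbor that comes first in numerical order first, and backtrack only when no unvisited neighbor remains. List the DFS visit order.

Visit 7
7 → 12
12 → 8
8 → 3
3 → 1
1 → 2
2 → 6
6 → 4
4 → 9
9 → 14
14 → 15
15 → 10
10 → 13
13 → 5
15 → 11

7 -> 12 -> 8 -> 3 -> 1 -> 2 -> 6 -> 4 -> 9 -> 14 -> 15 -> 10 -> 13 -> 5 -> 11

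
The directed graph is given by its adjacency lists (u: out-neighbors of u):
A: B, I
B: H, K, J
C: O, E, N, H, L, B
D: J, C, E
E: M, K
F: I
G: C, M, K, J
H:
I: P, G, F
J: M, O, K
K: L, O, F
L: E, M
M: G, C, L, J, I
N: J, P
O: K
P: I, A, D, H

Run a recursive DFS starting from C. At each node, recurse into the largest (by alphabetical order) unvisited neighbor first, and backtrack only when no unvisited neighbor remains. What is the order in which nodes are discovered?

C → O → K → L → M → J → I → P → H → D → E → A → B → G → F → N

Visit C
C → O
O → K
K → L
L → M
M → J
M → I
I → P
P → H
P → D
D → E
P → A
A → B
I → G
I → F
C → N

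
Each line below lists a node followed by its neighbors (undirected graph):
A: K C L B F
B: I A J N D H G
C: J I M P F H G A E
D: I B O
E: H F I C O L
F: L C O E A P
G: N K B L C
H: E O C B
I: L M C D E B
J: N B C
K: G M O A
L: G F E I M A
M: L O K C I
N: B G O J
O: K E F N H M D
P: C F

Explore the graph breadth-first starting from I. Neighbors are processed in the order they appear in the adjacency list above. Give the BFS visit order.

I L M C D E B G F A O K J P H N

Visit I; enqueue L, M, C, D, E, B → queue [L, M, C, D, E, B]
Visit L; enqueue G, F, A → queue [M, C, D, E, B, G, F, A]
Visit M; enqueue O, K → queue [C, D, E, B, G, F, A, O, K]
Visit C; enqueue J, P, H → queue [D, E, B, G, F, A, O, K, J, P, H]
Visit D → queue [E, B, G, F, A, O, K, J, P, H]
Visit E → queue [B, G, F, A, O, K, J, P, H]
Visit B; enqueue N → queue [G, F, A, O, K, J, P, H, N]
Visit G → queue [F, A, O, K, J, P, H, N]
Visit F → queue [A, O, K, J, P, H, N]
Visit A → queue [O, K, J, P, H, N]
Visit O → queue [K, J, P, H, N]
Visit K → queue [J, P, H, N]
Visit J → queue [P, H, N]
Visit P → queue [H, N]
Visit H → queue [N]
Visit N → queue []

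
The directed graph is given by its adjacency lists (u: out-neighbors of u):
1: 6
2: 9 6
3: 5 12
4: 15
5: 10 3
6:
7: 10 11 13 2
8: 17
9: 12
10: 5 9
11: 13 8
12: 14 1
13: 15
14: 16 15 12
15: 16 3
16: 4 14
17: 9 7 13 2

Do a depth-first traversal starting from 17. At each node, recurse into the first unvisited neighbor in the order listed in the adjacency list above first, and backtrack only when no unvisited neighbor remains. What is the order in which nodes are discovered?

17 -> 9 -> 12 -> 14 -> 16 -> 4 -> 15 -> 3 -> 5 -> 10 -> 1 -> 6 -> 7 -> 11 -> 13 -> 8 -> 2

Visit 17
17 → 9
9 → 12
12 → 14
14 → 16
16 → 4
4 → 15
15 → 3
3 → 5
5 → 10
12 → 1
1 → 6
17 → 7
7 → 11
11 → 13
11 → 8
7 → 2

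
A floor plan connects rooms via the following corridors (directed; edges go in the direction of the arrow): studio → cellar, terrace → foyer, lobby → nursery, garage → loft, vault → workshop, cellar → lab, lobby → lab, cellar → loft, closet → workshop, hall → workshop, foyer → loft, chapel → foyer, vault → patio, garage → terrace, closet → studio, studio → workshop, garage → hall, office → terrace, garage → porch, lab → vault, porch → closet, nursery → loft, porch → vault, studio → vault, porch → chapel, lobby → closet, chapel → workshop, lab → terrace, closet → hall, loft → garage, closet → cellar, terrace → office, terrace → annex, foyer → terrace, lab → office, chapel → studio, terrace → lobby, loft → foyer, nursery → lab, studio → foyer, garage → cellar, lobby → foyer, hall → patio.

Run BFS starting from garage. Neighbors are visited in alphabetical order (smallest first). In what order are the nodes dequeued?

garage -> cellar -> hall -> loft -> porch -> terrace -> lab -> patio -> workshop -> foyer -> chapel -> closet -> vault -> annex -> lobby -> office -> studio -> nursery

Visit garage; enqueue cellar, hall, loft, porch, terrace → queue [cellar, hall, loft, porch, terrace]
Visit cellar; enqueue lab → queue [hall, loft, porch, terrace, lab]
Visit hall; enqueue patio, workshop → queue [loft, porch, terrace, lab, patio, workshop]
Visit loft; enqueue foyer → queue [porch, terrace, lab, patio, workshop, foyer]
Visit porch; enqueue chapel, closet, vault → queue [terrace, lab, patio, workshop, foyer, chapel, closet, vault]
Visit terrace; enqueue annex, lobby, office → queue [lab, patio, workshop, foyer, chapel, closet, vault, annex, lobby, office]
Visit lab → queue [patio, workshop, foyer, chapel, closet, vault, annex, lobby, office]
Visit patio → queue [workshop, foyer, chapel, closet, vault, annex, lobby, office]
Visit workshop → queue [foyer, chapel, closet, vault, annex, lobby, office]
Visit foyer → queue [chapel, closet, vault, annex, lobby, office]
Visit chapel; enqueue studio → queue [closet, vault, annex, lobby, office, studio]
Visit closet → queue [vault, annex, lobby, office, studio]
Visit vault → queue [annex, lobby, office, studio]
Visit annex → queue [lobby, office, studio]
Visit lobby; enqueue nursery → queue [office, studio, nursery]
Visit office → queue [studio, nursery]
Visit studio → queue [nursery]
Visit nursery → queue []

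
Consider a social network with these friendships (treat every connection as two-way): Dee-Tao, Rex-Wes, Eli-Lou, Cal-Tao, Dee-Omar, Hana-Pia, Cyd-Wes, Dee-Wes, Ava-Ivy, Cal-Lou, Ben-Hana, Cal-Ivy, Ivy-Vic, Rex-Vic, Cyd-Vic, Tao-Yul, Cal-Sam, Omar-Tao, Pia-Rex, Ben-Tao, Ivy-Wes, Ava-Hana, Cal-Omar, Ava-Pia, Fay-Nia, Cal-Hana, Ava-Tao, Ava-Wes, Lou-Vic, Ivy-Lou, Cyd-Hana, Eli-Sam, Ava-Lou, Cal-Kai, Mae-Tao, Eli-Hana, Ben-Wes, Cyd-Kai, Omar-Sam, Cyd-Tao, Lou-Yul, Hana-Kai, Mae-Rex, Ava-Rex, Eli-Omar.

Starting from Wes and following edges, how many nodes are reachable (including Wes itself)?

19

BFS from Wes visits: Wes, Ava, Ben, Cyd, Dee, Ivy, Rex, Hana, Lou, Pia, Tao, Kai, Vic, Omar, Cal, Mae, Eli, Yul, Sam
Reachable nodes: 19 of 21 total.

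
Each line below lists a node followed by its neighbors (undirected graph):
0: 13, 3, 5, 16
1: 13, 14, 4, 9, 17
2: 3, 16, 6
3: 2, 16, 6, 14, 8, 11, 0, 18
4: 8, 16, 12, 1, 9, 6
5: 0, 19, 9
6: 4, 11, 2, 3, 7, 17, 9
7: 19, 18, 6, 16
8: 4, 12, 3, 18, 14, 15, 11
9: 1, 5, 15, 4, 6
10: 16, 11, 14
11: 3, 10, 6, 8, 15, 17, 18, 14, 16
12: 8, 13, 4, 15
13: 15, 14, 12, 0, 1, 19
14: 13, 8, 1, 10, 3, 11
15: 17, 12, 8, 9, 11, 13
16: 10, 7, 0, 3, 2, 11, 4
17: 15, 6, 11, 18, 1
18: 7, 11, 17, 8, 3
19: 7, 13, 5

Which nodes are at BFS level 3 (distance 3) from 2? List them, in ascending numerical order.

1, 5, 12, 13, 15, 19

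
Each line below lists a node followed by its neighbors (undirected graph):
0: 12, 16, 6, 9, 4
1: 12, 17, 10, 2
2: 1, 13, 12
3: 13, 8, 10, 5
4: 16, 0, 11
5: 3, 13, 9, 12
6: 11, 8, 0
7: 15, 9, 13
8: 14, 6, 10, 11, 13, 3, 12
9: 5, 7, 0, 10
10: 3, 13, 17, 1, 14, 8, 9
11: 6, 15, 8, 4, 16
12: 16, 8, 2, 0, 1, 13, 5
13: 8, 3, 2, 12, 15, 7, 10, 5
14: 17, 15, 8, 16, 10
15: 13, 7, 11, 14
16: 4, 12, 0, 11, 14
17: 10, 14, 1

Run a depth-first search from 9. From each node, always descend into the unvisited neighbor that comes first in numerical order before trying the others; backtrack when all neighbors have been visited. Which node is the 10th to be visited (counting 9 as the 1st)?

1

Visit 9
9 → 0
0 → 4
4 → 11
11 → 6
6 → 8
8 → 3
3 → 5
5 → 12
12 → 1
1 → 2
2 → 13
13 → 7
7 → 15
15 → 14
14 → 10
10 → 17
14 → 16

Visit order: 9, 0, 4, 11, 6, 8, 3, 5, 12, 1, 2, 13, 7, 15, 14, 10, 17, 16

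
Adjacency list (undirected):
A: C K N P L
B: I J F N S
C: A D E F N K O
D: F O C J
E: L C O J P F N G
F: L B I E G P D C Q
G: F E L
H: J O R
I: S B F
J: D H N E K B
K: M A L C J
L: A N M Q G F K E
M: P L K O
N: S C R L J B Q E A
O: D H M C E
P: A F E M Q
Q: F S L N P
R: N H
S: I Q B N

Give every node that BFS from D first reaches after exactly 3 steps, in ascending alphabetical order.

R, S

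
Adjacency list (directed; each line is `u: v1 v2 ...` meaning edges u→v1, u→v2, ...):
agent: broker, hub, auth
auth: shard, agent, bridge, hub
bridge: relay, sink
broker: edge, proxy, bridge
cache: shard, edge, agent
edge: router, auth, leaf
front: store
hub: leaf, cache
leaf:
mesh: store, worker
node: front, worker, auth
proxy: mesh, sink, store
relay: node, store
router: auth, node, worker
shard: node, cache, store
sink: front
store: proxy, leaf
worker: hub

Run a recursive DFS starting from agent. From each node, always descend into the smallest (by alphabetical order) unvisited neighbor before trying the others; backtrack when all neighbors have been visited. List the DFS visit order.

agent → auth → bridge → relay → node → front → store → leaf → proxy → mesh → worker → hub → cache → edge → router → shard → sink → broker

Visit agent
agent → auth
auth → bridge
bridge → relay
relay → node
node → front
front → store
store → leaf
store → proxy
proxy → mesh
mesh → worker
worker → hub
hub → cache
cache → edge
edge → router
cache → shard
proxy → sink
agent → broker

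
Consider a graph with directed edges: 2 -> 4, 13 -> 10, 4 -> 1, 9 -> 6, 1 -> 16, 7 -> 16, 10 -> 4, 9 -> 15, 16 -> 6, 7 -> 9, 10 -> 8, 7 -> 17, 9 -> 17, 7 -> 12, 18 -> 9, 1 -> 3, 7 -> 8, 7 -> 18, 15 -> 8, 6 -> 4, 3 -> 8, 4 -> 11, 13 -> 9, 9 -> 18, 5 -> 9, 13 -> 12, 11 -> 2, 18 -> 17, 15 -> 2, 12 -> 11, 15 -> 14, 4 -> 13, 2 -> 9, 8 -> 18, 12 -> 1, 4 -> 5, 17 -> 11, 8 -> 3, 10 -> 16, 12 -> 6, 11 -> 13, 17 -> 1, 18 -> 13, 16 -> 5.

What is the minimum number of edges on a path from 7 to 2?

3

Level 0: 7
Level 1: 8, 9, 12, 16, 17, 18
Level 2: 1, 3, 5, 6, 11, 13, 15
Level 3: 2, 4, 10, 14
2 first appears at level 3.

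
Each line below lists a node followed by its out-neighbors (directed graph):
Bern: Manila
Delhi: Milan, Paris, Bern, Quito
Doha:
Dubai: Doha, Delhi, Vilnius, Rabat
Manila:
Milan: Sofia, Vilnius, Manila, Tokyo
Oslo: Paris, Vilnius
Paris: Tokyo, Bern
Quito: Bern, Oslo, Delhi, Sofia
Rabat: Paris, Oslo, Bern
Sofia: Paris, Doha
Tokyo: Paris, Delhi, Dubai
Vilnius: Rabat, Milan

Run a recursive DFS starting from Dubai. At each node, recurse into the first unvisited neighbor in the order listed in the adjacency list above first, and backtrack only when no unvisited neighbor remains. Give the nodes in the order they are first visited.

Visit Dubai
Dubai → Doha
Dubai → Delhi
Delhi → Milan
Milan → Sofia
Sofia → Paris
Paris → Tokyo
Paris → Bern
Bern → Manila
Milan → Vilnius
Vilnius → Rabat
Rabat → Oslo
Delhi → Quito

Dubai Doha Delhi Milan Sofia Paris Tokyo Bern Manila Vilnius Rabat Oslo Quito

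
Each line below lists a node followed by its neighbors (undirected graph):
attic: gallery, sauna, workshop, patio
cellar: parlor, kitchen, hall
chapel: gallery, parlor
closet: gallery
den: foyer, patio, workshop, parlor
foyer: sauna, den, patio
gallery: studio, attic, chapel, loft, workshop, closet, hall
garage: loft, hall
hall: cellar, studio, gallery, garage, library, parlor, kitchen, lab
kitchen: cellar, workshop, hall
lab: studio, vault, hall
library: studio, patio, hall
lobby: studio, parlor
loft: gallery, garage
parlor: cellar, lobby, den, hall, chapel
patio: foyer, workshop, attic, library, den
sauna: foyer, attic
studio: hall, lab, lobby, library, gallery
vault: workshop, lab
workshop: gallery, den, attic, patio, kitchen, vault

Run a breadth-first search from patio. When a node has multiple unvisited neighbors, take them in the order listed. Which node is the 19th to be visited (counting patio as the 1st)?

lobby

Visit patio; enqueue foyer, workshop, attic, library, den → queue [foyer, workshop, attic, library, den]
Visit foyer; enqueue sauna → queue [workshop, attic, library, den, sauna]
Visit workshop; enqueue gallery, kitchen, vault → queue [attic, library, den, sauna, gallery, kitchen, vault]
Visit attic → queue [library, den, sauna, gallery, kitchen, vault]
Visit library; enqueue studio, hall → queue [den, sauna, gallery, kitchen, vault, studio, hall]
Visit den; enqueue parlor → queue [sauna, gallery, kitchen, vault, studio, hall, parlor]
Visit sauna → queue [gallery, kitchen, vault, studio, hall, parlor]
Visit gallery; enqueue chapel, loft, closet → queue [kitchen, vault, studio, hall, parlor, chapel, loft, closet]
Visit kitchen; enqueue cellar → queue [vault, studio, hall, parlor, chapel, loft, closet, cellar]
Visit vault; enqueue lab → queue [studio, hall, parlor, chapel, loft, closet, cellar, lab]
Visit studio; enqueue lobby → queue [hall, parlor, chapel, loft, closet, cellar, lab, lobby]
Visit hall; enqueue garage → queue [parlor, chapel, loft, closet, cellar, lab, lobby, garage]
Visit parlor → queue [chapel, loft, closet, cellar, lab, lobby, garage]
Visit chapel → queue [loft, closet, cellar, lab, lobby, garage]
Visit loft → queue [closet, cellar, lab, lobby, garage]
Visit closet → queue [cellar, lab, lobby, garage]
Visit cellar → queue [lab, lobby, garage]
Visit lab → queue [lobby, garage]
Visit lobby → queue [garage]
Visit garage → queue []

Visit order: patio, foyer, workshop, attic, library, den, sauna, gallery, kitchen, vault, studio, hall, parlor, chapel, loft, closet, cellar, lab, lobby, garage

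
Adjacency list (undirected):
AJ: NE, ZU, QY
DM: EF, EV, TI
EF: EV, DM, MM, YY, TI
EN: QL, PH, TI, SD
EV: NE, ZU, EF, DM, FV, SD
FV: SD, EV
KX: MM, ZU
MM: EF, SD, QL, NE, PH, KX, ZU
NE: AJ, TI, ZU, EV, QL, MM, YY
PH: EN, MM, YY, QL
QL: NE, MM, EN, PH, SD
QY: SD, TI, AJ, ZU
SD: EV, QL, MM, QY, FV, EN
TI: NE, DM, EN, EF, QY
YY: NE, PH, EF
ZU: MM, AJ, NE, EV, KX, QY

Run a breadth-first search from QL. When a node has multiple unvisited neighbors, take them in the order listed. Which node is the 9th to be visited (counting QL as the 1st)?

ZU

Visit QL; enqueue NE, MM, EN, PH, SD → queue [NE, MM, EN, PH, SD]
Visit NE; enqueue AJ, TI, ZU, EV, YY → queue [MM, EN, PH, SD, AJ, TI, ZU, EV, YY]
Visit MM; enqueue EF, KX → queue [EN, PH, SD, AJ, TI, ZU, EV, YY, EF, KX]
Visit EN → queue [PH, SD, AJ, TI, ZU, EV, YY, EF, KX]
Visit PH → queue [SD, AJ, TI, ZU, EV, YY, EF, KX]
Visit SD; enqueue QY, FV → queue [AJ, TI, ZU, EV, YY, EF, KX, QY, FV]
Visit AJ → queue [TI, ZU, EV, YY, EF, KX, QY, FV]
Visit TI; enqueue DM → queue [ZU, EV, YY, EF, KX, QY, FV, DM]
Visit ZU → queue [EV, YY, EF, KX, QY, FV, DM]
Visit EV → queue [YY, EF, KX, QY, FV, DM]
Visit YY → queue [EF, KX, QY, FV, DM]
Visit EF → queue [KX, QY, FV, DM]
Visit KX → queue [QY, FV, DM]
Visit QY → queue [FV, DM]
Visit FV → queue [DM]
Visit DM → queue []

Visit order: QL, NE, MM, EN, PH, SD, AJ, TI, ZU, EV, YY, EF, KX, QY, FV, DM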